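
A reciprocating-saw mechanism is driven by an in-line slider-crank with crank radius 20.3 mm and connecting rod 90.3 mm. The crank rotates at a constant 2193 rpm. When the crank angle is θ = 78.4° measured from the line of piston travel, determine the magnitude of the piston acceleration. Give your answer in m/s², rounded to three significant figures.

11.0

ω = 2π·2193/60 = 229.7 rad/s
x(θ) = r cosθ + √(L² − r² sin²θ); with ω constant, a = ω²·d²x/dθ².
d²x/dθ² = −r cosθ − r²(cos2θ)/√u − r⁴ sin²2θ/(4u^{3/2}),  u = L² − r² sin²θ = 0.00775866 m².
Substituting r = 0.0203 m, L = 0.0903 m, θ = 78.4°: d²x/dθ² = +0.00020857 m.
a = ω²·d²x/dθ² = (229.7)²·(+0.00020857) = +11 m/s²;  |a| = 11 m/s².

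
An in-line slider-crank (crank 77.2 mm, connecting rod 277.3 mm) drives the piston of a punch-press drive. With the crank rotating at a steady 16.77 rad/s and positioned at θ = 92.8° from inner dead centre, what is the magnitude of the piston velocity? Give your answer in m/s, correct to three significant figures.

ω = 16.77 rad/s
For an in-line slider-crank, x = r cosθ + √(L² − r² sin²θ), so v = −rω sinθ·[1 + r cosθ/√(L² − r² sin²θ)].
With r = 0.0772 m, L = 0.2773 m, θ = 92.8°: √(L² − r² sin²θ) = 0.26636 m.
v = −0.0772·16.77·0.99881·[1 + 0.0772·-0.04885/0.26636] = -1.2748 m/s.
|v| = 1.2748 m/s.

1.27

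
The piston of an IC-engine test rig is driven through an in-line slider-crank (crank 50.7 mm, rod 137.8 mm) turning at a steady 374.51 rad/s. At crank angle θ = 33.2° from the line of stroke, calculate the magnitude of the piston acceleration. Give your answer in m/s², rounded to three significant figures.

ω = 374.5 rad/s
x(θ) = r cosθ + √(L² − r² sin²θ); with ω constant, a = ω²·d²x/dθ².
d²x/dθ² = −r cosθ − r²(cos2θ)/√u − r⁴ sin²2θ/(4u^{3/2}),  u = L² − r² sin²θ = 0.0182181 m².
Substituting r = 0.0507 m, L = 0.1378 m, θ = 33.2°: d²x/dθ² = -0.050612 m.
a = ω²·d²x/dθ² = (374.5)²·(-0.050612) = -7098.8 m/s²;  |a| = 7098.8 m/s².

7100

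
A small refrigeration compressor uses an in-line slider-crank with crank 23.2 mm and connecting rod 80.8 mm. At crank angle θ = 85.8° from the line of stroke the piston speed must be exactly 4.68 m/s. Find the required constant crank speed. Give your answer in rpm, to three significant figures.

1890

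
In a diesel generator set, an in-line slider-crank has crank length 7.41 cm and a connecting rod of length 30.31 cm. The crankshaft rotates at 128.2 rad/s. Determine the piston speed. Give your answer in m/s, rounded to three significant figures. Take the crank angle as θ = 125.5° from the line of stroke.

6.61

ω = 128.2 rad/s
For an in-line slider-crank, x = r cosθ + √(L² − r² sin²θ), so v = −rω sinθ·[1 + r cosθ/√(L² − r² sin²θ)].
With r = 0.0741 m, L = 0.3031 m, θ = 125.5°: √(L² − r² sin²θ) = 0.29704 m.
v = −0.0741·128.2·0.81412·[1 + 0.0741·-0.58070/0.29704] = -6.6134 m/s.
|v| = 6.6134 m/s.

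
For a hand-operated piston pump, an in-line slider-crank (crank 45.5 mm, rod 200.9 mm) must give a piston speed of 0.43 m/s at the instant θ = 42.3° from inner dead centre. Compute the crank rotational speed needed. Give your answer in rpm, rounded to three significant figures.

For an in-line slider-crank, |v_piston| = rω|sinθ|·[1 + r cosθ/√(L² − r² sin²θ)].
With r = 0.0455 m, L = 0.2009 m, θ = 42.3°: the bracketed kinematic factor |dx/dθ| = 0.035812 m.
ω = v/|dx/dθ| = 0.43/0.035812 = 12.007 rad/s.
N = 60ω/(2π) = 114.66 rpm.

115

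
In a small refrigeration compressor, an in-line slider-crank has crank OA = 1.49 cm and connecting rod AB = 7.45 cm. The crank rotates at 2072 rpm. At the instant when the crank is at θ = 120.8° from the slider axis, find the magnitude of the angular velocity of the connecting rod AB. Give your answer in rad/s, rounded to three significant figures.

22.6

ω = 217 rad/s (converted from 2072 rpm).
The rod makes angle φ with the slider axis where L sinφ = r sinθ; differentiating, L cosφ·φ̇ = r ω cosθ.
L cosφ = √(L² − r² sin²θ) = 0.073392 m.
|ω_rod| = r ω |cosθ| / √(L² − r² sin²θ) = 0.0149·217·0.51204/0.073392 = 22.556 rad/s.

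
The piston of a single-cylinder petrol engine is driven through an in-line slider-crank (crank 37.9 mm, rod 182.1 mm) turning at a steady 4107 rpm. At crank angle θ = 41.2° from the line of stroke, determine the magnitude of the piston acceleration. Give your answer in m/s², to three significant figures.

5490

ω = 2π·4107/60 = 430.1 rad/s
x(θ) = r cosθ + √(L² − r² sin²θ); with ω constant, a = ω²·d²x/dθ².
d²x/dθ² = −r cosθ − r²(cos2θ)/√u − r⁴ sin²2θ/(4u^{3/2}),  u = L² − r² sin²θ = 0.0325372 m².
Substituting r = 0.0379 m, L = 0.1821 m, θ = 41.2°: d²x/dθ² = -0.029656 m.
a = ω²·d²x/dθ² = (430.1)²·(-0.029656) = -5485.5 m/s²;  |a| = 5485.5 m/s².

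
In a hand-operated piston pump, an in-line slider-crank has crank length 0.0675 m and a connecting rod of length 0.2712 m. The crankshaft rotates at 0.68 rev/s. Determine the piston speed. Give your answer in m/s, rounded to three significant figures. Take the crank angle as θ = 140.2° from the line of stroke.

ω = 2π·0.68 = 4.273 rad/s
For an in-line slider-crank, x = r cosθ + √(L² − r² sin²θ), so v = −rω sinθ·[1 + r cosθ/√(L² − r² sin²θ)].
With r = 0.0675 m, L = 0.2712 m, θ = 140.2°: √(L² − r² sin²θ) = 0.26774 m.
v = −0.0675·4.273·0.64011·[1 + 0.0675·-0.76828/0.26774] = -0.14885 m/s.
|v| = 0.14885 m/s.

0.149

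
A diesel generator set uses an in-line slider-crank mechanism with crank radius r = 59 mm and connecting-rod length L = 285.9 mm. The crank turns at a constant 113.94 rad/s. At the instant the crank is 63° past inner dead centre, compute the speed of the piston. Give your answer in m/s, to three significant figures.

6.56

ω = 113.9 rad/s
For an in-line slider-crank, x = r cosθ + √(L² − r² sin²θ), so v = −rω sinθ·[1 + r cosθ/√(L² − r² sin²θ)].
With r = 0.059 m, L = 0.2859 m, θ = 63°: √(L² − r² sin²θ) = 0.28103 m.
v = −0.059·113.9·0.89101·[1 + 0.059·0.45399/0.28103] = -6.5607 m/s.
|v| = 6.5607 m/s.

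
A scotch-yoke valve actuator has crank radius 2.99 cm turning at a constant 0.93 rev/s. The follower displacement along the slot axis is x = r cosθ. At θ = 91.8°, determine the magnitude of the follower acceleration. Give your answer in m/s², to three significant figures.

ω = 5.843 rad/s (from 0.93 rev/s).
x = r cosθ ⇒ ẍ = −rω² cosθ (ω constant).
|a| = rω²|cosθ| = 0.0299·(5.843)²·|cos 91.8°| = 0.032068 m/s².

0.0321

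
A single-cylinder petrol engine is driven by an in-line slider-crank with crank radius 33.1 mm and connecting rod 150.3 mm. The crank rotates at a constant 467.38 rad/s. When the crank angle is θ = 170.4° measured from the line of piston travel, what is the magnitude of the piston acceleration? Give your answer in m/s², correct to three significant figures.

ω = 467.4 rad/s
x(θ) = r cosθ + √(L² − r² sin²θ); with ω constant, a = ω²·d²x/dθ².
d²x/dθ² = −r cosθ − r²(cos2θ)/√u − r⁴ sin²2θ/(4u^{3/2}),  u = L² − r² sin²θ = 0.0225596 m².
Substituting r = 0.0331 m, L = 0.1503 m, θ = 170.4°: d²x/dθ² = +0.025738 m.
a = ω²·d²x/dθ² = (467.4)²·(+0.025738) = +5622.4 m/s²;  |a| = 5622.4 m/s².

5620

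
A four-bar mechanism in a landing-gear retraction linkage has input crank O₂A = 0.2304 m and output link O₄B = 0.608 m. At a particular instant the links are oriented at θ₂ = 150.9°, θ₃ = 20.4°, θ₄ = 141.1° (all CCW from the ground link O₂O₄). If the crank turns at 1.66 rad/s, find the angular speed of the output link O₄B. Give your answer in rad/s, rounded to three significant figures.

0.556

ω₂ = 1.66 rad/s
Differentiating the loop-closure r₂e^{iθ₂}+r₃e^{iθ₃}=r₁+r₄e^{iθ₄} gives r₂ω₂e^{iθ₂}+r₃ω₃e^{iθ₃}=r₄ω₄e^{iθ₄}.
Eliminating the other unknown: ω₄ = r₂ω₂ sin(θ₂−θ₃) / [r₄ sin(θ₄−θ₃)].
Numerator sine = +0.76041; denominator sine = +0.85985.
Result = 0.2304·1.66·(+0.76041) / (0.608·(+0.85985)) = +0.5563 rad/s; magnitude 0.5563 rad/s.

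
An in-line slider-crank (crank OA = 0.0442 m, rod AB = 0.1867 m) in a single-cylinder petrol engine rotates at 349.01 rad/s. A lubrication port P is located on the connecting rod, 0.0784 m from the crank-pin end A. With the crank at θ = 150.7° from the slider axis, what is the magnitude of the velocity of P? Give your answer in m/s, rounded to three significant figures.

ω = 349 rad/s.  Crank-pin speed |V_A| = rω = 15.426 m/s, perpendicular to OA.
Rod angle: sinφ = −(r/L) sinθ ⇒ φ = -6.653°; ω_rod = −rω cosθ/√(L²−r²sin²θ) = +72.544 rad/s.
V_P = V_A + ω_rod × AP, with AP = 0.0784 m along the rod.
Components: V_Px = −rω sinθ − a·ω_rod·sinφ = -6.8904 m/s;  V_Py = rω cosθ + a·ω_rod·cosφ = -7.8036 m/s.
|V_P| = √(V_Px² + V_Py²) = 10.41 m/s.

10.4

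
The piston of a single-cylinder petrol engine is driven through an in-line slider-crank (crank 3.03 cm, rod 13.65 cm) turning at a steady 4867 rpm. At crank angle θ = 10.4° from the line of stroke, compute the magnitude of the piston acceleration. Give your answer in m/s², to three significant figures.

9380

ω = 2π·4867/60 = 509.7 rad/s
x(θ) = r cosθ + √(L² − r² sin²θ); with ω constant, a = ω²·d²x/dθ².
d²x/dθ² = −r cosθ − r²(cos2θ)/√u − r⁴ sin²2θ/(4u^{3/2}),  u = L² − r² sin²θ = 0.0186023 m².
Substituting r = 0.0303 m, L = 0.1365 m, θ = 10.4°: d²x/dθ² = -0.036105 m.
a = ω²·d²x/dθ² = (509.7)²·(-0.036105) = -9378.9 m/s²;  |a| = 9378.9 m/s².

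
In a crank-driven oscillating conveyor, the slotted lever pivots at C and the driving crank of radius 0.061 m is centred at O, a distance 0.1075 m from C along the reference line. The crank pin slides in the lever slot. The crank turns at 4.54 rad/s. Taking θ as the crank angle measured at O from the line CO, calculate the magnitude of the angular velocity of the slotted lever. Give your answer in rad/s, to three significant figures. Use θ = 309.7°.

1.52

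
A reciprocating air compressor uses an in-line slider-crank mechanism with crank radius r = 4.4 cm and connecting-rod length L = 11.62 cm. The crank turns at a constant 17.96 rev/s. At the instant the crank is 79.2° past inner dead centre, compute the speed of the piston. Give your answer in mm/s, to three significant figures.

ω = 2π·18 = 112.8 rad/s
For an in-line slider-crank, x = r cosθ + √(L² − r² sin²θ), so v = −rω sinθ·[1 + r cosθ/√(L² − r² sin²θ)].
With r = 0.044 m, L = 0.1162 m, θ = 79.2°: √(L² − r² sin²θ) = 0.10786 m.
v = −0.044·112.8·0.98229·[1 + 0.044·0.18738/0.10786] = -5.2501 m/s.
|v| = 5.2501 m/s = 5250.1 mm/s.

5250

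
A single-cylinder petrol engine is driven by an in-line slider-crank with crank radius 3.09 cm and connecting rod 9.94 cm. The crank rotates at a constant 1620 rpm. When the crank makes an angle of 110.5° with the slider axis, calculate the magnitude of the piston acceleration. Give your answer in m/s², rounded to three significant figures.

526

ω = 2π·1620/60 = 169.6 rad/s
x(θ) = r cosθ + √(L² − r² sin²θ); with ω constant, a = ω²·d²x/dθ².
d²x/dθ² = −r cosθ − r²(cos2θ)/√u − r⁴ sin²2θ/(4u^{3/2}),  u = L² − r² sin²θ = 0.00904265 m².
Substituting r = 0.0309 m, L = 0.0994 m, θ = 110.5°: d²x/dθ² = +0.018285 m.
a = ω²·d²x/dθ² = (169.6)²·(+0.018285) = +526.24 m/s²;  |a| = 526.24 m/s².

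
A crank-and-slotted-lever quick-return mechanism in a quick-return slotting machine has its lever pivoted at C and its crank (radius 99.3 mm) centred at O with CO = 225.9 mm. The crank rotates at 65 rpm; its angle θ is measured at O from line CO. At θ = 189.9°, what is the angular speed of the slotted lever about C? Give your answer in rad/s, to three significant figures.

ω = 6.807 rad/s (from 65 rpm).
Crank pin A relative to C: A = (d + r cosθ, r sinθ); lever angle φ = atan2(r sinθ, d + r cosθ).
Differentiating tanφ: φ̇ = rω(d cosθ + r)/(d² + r² + 2dr cosθ).
d² + r² + 2dr cosθ = |CA|² = 0.0166956 m²;  d cosθ + r = -0.12324 m.
|ω_lever| = |0.0993·6.807·-0.12324| / 0.0166956 = 4.9892 rad/s.

4.99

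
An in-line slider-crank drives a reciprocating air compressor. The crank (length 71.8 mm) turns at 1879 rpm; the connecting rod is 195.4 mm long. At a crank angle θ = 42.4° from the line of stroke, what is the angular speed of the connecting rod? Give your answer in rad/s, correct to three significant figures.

ω = 196.8 rad/s (converted from 1879 rpm).
The rod makes angle φ with the slider axis where L sinφ = r sinθ; differentiating, L cosφ·φ̇ = r ω cosθ.
L cosφ = √(L² − r² sin²θ) = 0.18931 m.
|ω_rod| = r ω |cosθ| / √(L² − r² sin²θ) = 0.0718·196.8·0.73846/0.18931 = 55.111 rad/s.

55.1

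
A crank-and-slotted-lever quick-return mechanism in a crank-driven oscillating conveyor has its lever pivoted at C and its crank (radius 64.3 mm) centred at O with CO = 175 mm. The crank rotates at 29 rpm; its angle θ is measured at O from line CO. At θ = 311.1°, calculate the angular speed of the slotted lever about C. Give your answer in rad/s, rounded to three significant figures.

ω = 3.037 rad/s (from 29 rpm).
Crank pin A relative to C: A = (d + r cosθ, r sinθ); lever angle φ = atan2(r sinθ, d + r cosθ).
Differentiating tanφ: φ̇ = rω(d cosθ + r)/(d² + r² + 2dr cosθ).
d² + r² + 2dr cosθ = |CA|² = 0.0495537 m²;  d cosθ + r = +0.17934 m.
|ω_lever| = |0.0643·3.037·+0.17934| / 0.0495537 = 0.70671 rad/s.

0.707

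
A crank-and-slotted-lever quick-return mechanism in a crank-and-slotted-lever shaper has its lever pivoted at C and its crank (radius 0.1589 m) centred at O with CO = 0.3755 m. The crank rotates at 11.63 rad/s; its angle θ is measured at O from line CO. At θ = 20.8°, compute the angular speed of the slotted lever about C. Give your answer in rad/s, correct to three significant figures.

3.39

ω = 11.63 rad/s
Crank pin A relative to C: A = (d + r cosθ, r sinθ); lever angle φ = atan2(r sinθ, d + r cosθ).
Differentiating tanφ: φ̇ = rω(d cosθ + r)/(d² + r² + 2dr cosθ).
d² + r² + 2dr cosθ = |CA|² = 0.277806 m²;  d cosθ + r = +0.50993 m.
|ω_lever| = |0.1589·11.63·+0.50993| / 0.277806 = 3.3921 rad/s.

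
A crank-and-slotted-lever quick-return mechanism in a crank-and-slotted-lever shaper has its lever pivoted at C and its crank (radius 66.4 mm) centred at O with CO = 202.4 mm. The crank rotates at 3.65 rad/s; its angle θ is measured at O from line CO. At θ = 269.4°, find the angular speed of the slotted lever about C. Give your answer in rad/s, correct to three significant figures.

0.345

ω = 3.65 rad/s
Crank pin A relative to C: A = (d + r cosθ, r sinθ); lever angle φ = atan2(r sinθ, d + r cosθ).
Differentiating tanφ: φ̇ = rω(d cosθ + r)/(d² + r² + 2dr cosθ).
d² + r² + 2dr cosθ = |CA|² = 0.0450933 m²;  d cosθ + r = +0.064281 m.
|ω_lever| = |0.0664·3.65·+0.064281| / 0.0450933 = 0.34548 rad/s.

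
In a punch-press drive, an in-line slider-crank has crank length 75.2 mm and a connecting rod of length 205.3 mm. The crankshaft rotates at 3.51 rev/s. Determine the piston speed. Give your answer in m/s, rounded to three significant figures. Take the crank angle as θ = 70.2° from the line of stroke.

ω = 2π·3.51 = 22.05 rad/s
For an in-line slider-crank, x = r cosθ + √(L² − r² sin²θ), so v = −rω sinθ·[1 + r cosθ/√(L² − r² sin²θ)].
With r = 0.0752 m, L = 0.2053 m, θ = 70.2°: √(L² − r² sin²θ) = 0.19272 m.
v = −0.0752·22.05·0.94088·[1 + 0.0752·0.33874/0.19272] = -1.7667 m/s.
|v| = 1.7667 m/s.

1.77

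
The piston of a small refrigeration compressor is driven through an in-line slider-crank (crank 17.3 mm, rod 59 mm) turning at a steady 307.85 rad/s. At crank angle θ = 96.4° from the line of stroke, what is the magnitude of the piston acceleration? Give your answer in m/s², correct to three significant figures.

672

ω = 307.9 rad/s
x(θ) = r cosθ + √(L² − r² sin²θ); with ω constant, a = ω²·d²x/dθ².
d²x/dθ² = −r cosθ − r²(cos2θ)/√u − r⁴ sin²2θ/(4u^{3/2}),  u = L² − r² sin²θ = 0.00318543 m².
Substituting r = 0.0173 m, L = 0.059 m, θ = 96.4°: d²x/dθ² = +0.0070934 m.
a = ω²·d²x/dθ² = (307.9)²·(+0.0070934) = +672.25 m/s²;  |a| = 672.25 m/s².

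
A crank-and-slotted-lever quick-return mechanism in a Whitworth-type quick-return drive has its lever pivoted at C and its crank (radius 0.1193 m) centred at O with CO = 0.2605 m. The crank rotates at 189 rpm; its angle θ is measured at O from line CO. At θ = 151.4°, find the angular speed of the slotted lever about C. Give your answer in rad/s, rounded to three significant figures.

ω = 19.79 rad/s (from 189 rpm).
Crank pin A relative to C: A = (d + r cosθ, r sinθ); lever angle φ = atan2(r sinθ, d + r cosθ).
Differentiating tanφ: φ̇ = rω(d cosθ + r)/(d² + r² + 2dr cosθ).
d² + r² + 2dr cosθ = |CA|² = 0.0275214 m²;  d cosθ + r = -0.10941 m.
|ω_lever| = |0.1193·19.79·-0.10941| / 0.0275214 = 9.3872 rad/s.

9.39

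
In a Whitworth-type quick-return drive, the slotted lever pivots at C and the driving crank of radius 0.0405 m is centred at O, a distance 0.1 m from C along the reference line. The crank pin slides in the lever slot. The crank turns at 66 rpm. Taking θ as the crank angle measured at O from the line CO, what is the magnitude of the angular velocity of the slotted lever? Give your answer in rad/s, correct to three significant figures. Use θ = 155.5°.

ω = 6.912 rad/s (from 66 rpm).
Crank pin A relative to C: A = (d + r cosθ, r sinθ); lever angle φ = atan2(r sinθ, d + r cosθ).
Differentiating tanφ: φ̇ = rω(d cosθ + r)/(d² + r² + 2dr cosθ).
d² + r² + 2dr cosθ = |CA|² = 0.00426956 m²;  d cosθ + r = -0.050496 m.
|ω_lever| = |0.0405·6.912·-0.050496| / 0.00426956 = 3.3106 rad/s.

3.31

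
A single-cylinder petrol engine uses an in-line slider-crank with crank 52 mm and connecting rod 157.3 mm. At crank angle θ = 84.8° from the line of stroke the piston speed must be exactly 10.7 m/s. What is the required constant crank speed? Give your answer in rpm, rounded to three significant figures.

1910

For an in-line slider-crank, |v_piston| = rω|sinθ|·[1 + r cosθ/√(L² − r² sin²θ)].
With r = 0.052 m, L = 0.1573 m, θ = 84.8°: the bracketed kinematic factor |dx/dθ| = 0.053429 m.
ω = v/|dx/dθ| = 10.7/0.053429 = 200.27 rad/s.
N = 60ω/(2π) = 1912.4 rpm.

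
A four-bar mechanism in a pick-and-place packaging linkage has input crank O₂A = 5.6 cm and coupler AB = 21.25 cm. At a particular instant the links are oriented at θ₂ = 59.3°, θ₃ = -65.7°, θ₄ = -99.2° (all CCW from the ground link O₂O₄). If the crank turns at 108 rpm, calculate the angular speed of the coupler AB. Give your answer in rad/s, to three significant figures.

ω₂ = 11.31 rad/s (from 108 rpm).
Differentiating the loop-closure r₂e^{iθ₂}+r₃e^{iθ₃}=r₁+r₄e^{iθ₄} gives r₂ω₂e^{iθ₂}+r₃ω₃e^{iθ₃}=r₄ω₄e^{iθ₄}.
Eliminating the other unknown: ω₃ = r₂ω₂ sin(θ₄−θ₂) / [r₃ sin(θ₃−θ₄)].
Numerator sine = -0.36650; denominator sine = +0.55194.
Result = 0.056·11.31·(-0.36650) / (0.2125·(+0.55194)) = -1.9791 rad/s; magnitude 1.9791 rad/s.

1.98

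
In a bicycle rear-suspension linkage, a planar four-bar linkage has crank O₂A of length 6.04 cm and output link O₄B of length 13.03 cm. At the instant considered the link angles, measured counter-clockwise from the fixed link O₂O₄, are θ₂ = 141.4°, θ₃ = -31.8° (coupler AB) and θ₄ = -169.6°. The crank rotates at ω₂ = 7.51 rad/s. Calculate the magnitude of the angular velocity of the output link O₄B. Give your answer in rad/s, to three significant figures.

ω₂ = 7.51 rad/s
Differentiating the loop-closure r₂e^{iθ₂}+r₃e^{iθ₃}=r₁+r₄e^{iθ₄} gives r₂ω₂e^{iθ₂}+r₃ω₃e^{iθ₃}=r₄ω₄e^{iθ₄}.
Eliminating the other unknown: ω₄ = r₂ω₂ sin(θ₂−θ₃) / [r₄ sin(θ₄−θ₃)].
Numerator sine = +0.11840; denominator sine = -0.67172.
Result = 0.0604·7.51·(+0.11840) / (0.1303·(-0.67172)) = -0.61363 rad/s; magnitude 0.61363 rad/s.

0.614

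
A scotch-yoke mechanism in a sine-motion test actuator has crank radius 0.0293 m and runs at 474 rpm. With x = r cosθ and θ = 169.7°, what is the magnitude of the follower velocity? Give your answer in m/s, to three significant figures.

ω = 49.64 rad/s (from 474 rpm).
x = r cosθ ⇒ ẋ = −rω sinθ.
|v| = rω|sinθ| = 0.0293·49.64·|sin 169.7°| = 0.26004 m/s.

0.260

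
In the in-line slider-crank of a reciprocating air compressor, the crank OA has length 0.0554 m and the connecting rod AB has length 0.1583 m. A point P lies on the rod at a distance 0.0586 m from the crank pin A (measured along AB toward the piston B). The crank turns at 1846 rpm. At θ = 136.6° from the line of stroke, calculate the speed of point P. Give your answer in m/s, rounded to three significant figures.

8.26

ω = 193.3 rad/s.  Crank-pin speed |V_A| = rω = 10.71 m/s, perpendicular to OA.
Rod angle: sinφ = −(r/L) sinθ ⇒ φ = -13.914°; ω_rod = −rω cosθ/√(L²−r²sin²θ) = +50.641 rad/s.
V_P = V_A + ω_rod × AP, with AP = 0.0586 m along the rod.
Components: V_Px = −rω sinθ − a·ω_rod·sinφ = -6.6448 m/s;  V_Py = rω cosθ + a·ω_rod·cosφ = -4.9008 m/s.
|V_P| = √(V_Px² + V_Py²) = 8.2566 m/s.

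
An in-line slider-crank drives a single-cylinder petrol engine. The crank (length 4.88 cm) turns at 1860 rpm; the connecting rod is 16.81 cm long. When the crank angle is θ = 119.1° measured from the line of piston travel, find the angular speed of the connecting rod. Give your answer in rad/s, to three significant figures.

28.4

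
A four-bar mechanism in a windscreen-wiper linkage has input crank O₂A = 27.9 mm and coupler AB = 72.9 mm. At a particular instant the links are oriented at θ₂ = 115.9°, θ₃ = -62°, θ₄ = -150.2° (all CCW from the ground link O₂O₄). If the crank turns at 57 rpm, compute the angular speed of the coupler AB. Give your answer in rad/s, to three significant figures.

ω₂ = 5.969 rad/s (from 57 rpm).
Differentiating the loop-closure r₂e^{iθ₂}+r₃e^{iθ₃}=r₁+r₄e^{iθ₄} gives r₂ω₂e^{iθ₂}+r₃ω₃e^{iθ₃}=r₄ω₄e^{iθ₄}.
Eliminating the other unknown: ω₃ = r₂ω₂ sin(θ₄−θ₂) / [r₃ sin(θ₃−θ₄)].
Numerator sine = +0.99768; denominator sine = +0.99951.
Result = 0.0279·5.969·(+0.99768) / (0.0729·(+0.99951)) = +2.2803 rad/s; magnitude 2.2803 rad/s.

2.28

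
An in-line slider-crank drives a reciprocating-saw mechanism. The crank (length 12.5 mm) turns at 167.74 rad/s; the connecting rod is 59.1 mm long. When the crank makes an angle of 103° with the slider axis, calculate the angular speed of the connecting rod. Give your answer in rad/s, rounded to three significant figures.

8.16

ω = 167.7 rad/s
The rod makes angle φ with the slider axis where L sinφ = r sinθ; differentiating, L cosφ·φ̇ = r ω cosθ.
L cosφ = √(L² − r² sin²θ) = 0.057831 m.
|ω_rod| = r ω |cosθ| / √(L² − r² sin²θ) = 0.0125·167.7·0.22495/0.057831 = 8.1559 rad/s.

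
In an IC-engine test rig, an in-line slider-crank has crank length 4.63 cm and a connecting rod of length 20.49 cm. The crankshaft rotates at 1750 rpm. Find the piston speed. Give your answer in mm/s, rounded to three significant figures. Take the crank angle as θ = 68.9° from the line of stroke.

ω = 2π·1750/60 = 183.3 rad/s
For an in-line slider-crank, x = r cosθ + √(L² − r² sin²θ), so v = −rω sinθ·[1 + r cosθ/√(L² − r² sin²θ)].
With r = 0.0463 m, L = 0.2049 m, θ = 68.9°: √(L² − r² sin²θ) = 0.2003 m.
v = −0.0463·183.3·0.93295·[1 + 0.0463·0.36000/0.2003] = -8.5748 m/s.
|v| = 8.5748 m/s = 8574.8 mm/s.

8570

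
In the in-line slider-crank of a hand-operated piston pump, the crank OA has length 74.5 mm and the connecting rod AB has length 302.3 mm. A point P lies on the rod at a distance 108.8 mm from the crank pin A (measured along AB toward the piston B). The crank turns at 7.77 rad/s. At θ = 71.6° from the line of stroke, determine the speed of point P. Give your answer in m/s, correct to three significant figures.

0.577

ω = 7.77 rad/s.  Crank-pin speed |V_A| = rω = 0.57886 m/s, perpendicular to OA.
Rod angle: sinφ = −(r/L) sinθ ⇒ φ = -13.524°; ω_rod = −rω cosθ/√(L²−r²sin²θ) = -0.62166 rad/s.
V_P = V_A + ω_rod × AP, with AP = 0.1088 m along the rod.
Components: V_Px = −rω sinθ − a·ω_rod·sinφ = -0.56509 m/s;  V_Py = rω cosθ + a·ω_rod·cosφ = +0.11696 m/s.
|V_P| = √(V_Px² + V_Py²) = 0.57706 m/s.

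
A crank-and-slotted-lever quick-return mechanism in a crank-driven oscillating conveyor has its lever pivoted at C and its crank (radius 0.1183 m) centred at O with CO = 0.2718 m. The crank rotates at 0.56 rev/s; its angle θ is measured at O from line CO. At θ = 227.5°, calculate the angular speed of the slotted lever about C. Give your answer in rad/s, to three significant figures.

ω = 3.519 rad/s (from 0.56 rev/s).
Crank pin A relative to C: A = (d + r cosθ, r sinθ); lever angle φ = atan2(r sinθ, d + r cosθ).
Differentiating tanφ: φ̇ = rω(d cosθ + r)/(d² + r² + 2dr cosθ).
d² + r² + 2dr cosθ = |CA|² = 0.0444244 m²;  d cosθ + r = -0.065325 m.
|ω_lever| = |0.1183·3.519·-0.065325| / 0.0444244 = 0.61209 rad/s.

0.612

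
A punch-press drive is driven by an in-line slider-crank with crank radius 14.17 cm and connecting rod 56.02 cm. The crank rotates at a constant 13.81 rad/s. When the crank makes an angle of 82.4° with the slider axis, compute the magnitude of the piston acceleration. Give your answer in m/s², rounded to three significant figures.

3.23

ω = 13.81 rad/s
x(θ) = r cosθ + √(L² − r² sin²θ); with ω constant, a = ω²·d²x/dθ².
d²x/dθ² = −r cosθ − r²(cos2θ)/√u − r⁴ sin²2θ/(4u^{3/2}),  u = L² − r² sin²θ = 0.294096 m².
Substituting r = 0.1417 m, L = 0.5602 m, θ = 82.4°: d²x/dθ² = +0.016946 m.
a = ω²·d²x/dθ² = (13.81)²·(+0.016946) = +3.2318 m/s²;  |a| = 3.2318 m/s².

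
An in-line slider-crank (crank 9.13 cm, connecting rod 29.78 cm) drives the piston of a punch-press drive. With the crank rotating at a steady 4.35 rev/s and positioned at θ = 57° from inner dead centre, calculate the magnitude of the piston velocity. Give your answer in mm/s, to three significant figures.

2450

ω = 2π·4.35 = 27.33 rad/s
For an in-line slider-crank, x = r cosθ + √(L² − r² sin²θ), so v = −rω sinθ·[1 + r cosθ/√(L² − r² sin²θ)].
With r = 0.0913 m, L = 0.2978 m, θ = 57°: √(L² − r² sin²θ) = 0.28779 m.
v = −0.0913·27.33·0.83867·[1 + 0.0913·0.54464/0.28779] = -2.4544 m/s.
|v| = 2.4544 m/s = 2454.4 mm/s.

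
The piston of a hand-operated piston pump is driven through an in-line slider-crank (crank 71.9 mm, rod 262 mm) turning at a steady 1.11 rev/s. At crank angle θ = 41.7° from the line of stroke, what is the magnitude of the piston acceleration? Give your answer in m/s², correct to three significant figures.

2.74

ω = 2π·1.11 = 6.974 rad/s
x(θ) = r cosθ + √(L² − r² sin²θ); with ω constant, a = ω²·d²x/dθ².
d²x/dθ² = −r cosθ − r²(cos2θ)/√u − r⁴ sin²2θ/(4u^{3/2}),  u = L² − r² sin²θ = 0.0663563 m².
Substituting r = 0.0719 m, L = 0.262 m, θ = 41.7°: d²x/dθ² = -0.056376 m.
a = ω²·d²x/dθ² = (6.974)²·(-0.056376) = -2.7422 m/s²;  |a| = 2.7422 m/s².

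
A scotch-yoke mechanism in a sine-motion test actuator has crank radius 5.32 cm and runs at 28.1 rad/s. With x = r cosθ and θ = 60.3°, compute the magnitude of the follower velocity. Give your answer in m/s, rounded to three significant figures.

ω = 28.1 rad/s
x = r cosθ ⇒ ẋ = −rω sinθ.
|v| = rω|sinθ| = 0.0532·28.1·|sin 60.3°| = 1.2985 m/s.

1.30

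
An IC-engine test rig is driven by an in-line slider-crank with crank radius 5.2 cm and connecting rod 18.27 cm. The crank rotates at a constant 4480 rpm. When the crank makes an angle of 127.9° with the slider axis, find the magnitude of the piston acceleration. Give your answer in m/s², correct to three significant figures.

ω = 2π·4480/60 = 469.1 rad/s
x(θ) = r cosθ + √(L² − r² sin²θ); with ω constant, a = ω²·d²x/dθ².
d²x/dθ² = −r cosθ − r²(cos2θ)/√u − r⁴ sin²2θ/(4u^{3/2}),  u = L² − r² sin²θ = 0.0316956 m².
Substituting r = 0.052 m, L = 0.1827 m, θ = 127.9°: d²x/dθ² = +0.035364 m.
a = ω²·d²x/dθ² = (469.1)²·(+0.035364) = +7783.5 m/s²;  |a| = 7783.5 m/s².

7780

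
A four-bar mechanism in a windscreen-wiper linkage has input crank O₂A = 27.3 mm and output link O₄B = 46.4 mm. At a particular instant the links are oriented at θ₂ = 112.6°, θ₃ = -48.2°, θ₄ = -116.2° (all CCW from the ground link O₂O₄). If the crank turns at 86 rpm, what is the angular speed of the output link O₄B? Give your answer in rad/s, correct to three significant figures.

ω₂ = 9.006 rad/s (from 86 rpm).
Differentiating the loop-closure r₂e^{iθ₂}+r₃e^{iθ₃}=r₁+r₄e^{iθ₄} gives r₂ω₂e^{iθ₂}+r₃ω₃e^{iθ₃}=r₄ω₄e^{iθ₄}.
Eliminating the other unknown: ω₄ = r₂ω₂ sin(θ₂−θ₃) / [r₄ sin(θ₄−θ₃)].
Numerator sine = +0.32887; denominator sine = -0.92718.
Result = 0.0273·9.006·(+0.32887) / (0.0464·(-0.92718)) = -1.8794 rad/s; magnitude 1.8794 rad/s.

1.88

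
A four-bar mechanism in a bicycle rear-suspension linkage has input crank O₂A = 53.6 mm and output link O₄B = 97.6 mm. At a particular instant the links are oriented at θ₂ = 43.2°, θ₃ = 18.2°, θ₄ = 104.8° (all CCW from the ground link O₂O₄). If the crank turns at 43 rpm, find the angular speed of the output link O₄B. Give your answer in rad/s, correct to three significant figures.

ω₂ = 4.503 rad/s (from 43 rpm).
Differentiating the loop-closure r₂e^{iθ₂}+r₃e^{iθ₃}=r₁+r₄e^{iθ₄} gives r₂ω₂e^{iθ₂}+r₃ω₃e^{iθ₃}=r₄ω₄e^{iθ₄}.
Eliminating the other unknown: ω₄ = r₂ω₂ sin(θ₂−θ₃) / [r₄ sin(θ₄−θ₃)].
Numerator sine = +0.42262; denominator sine = +0.99824.
Result = 0.0536·4.503·(+0.42262) / (0.0976·(+0.99824)) = +1.0469 rad/s; magnitude 1.0469 rad/s.

1.05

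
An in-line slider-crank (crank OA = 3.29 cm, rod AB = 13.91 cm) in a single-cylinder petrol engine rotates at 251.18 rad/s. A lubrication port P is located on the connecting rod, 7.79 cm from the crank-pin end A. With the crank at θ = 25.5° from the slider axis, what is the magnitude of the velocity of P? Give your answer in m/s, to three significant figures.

ω = 251.2 rad/s.  Crank-pin speed |V_A| = rω = 8.2638 m/s, perpendicular to OA.
Rod angle: sinφ = −(r/L) sinθ ⇒ φ = -5.844°; ω_rod = −rω cosθ/√(L²−r²sin²θ) = -53.902 rad/s.
V_P = V_A + ω_rod × AP, with AP = 0.0779 m along the rod.
Components: V_Px = −rω sinθ − a·ω_rod·sinφ = -3.9852 m/s;  V_Py = rω cosθ + a·ω_rod·cosφ = +3.2817 m/s.
|V_P| = √(V_Px² + V_Py²) = 5.1625 m/s.

5.16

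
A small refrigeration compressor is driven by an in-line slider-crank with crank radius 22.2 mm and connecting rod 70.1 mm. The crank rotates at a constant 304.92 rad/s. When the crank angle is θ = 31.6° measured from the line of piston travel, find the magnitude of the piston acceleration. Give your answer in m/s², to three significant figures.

ω = 304.9 rad/s
x(θ) = r cosθ + √(L² − r² sin²θ); with ω constant, a = ω²·d²x/dθ².
d²x/dθ² = −r cosθ − r²(cos2θ)/√u − r⁴ sin²2θ/(4u^{3/2}),  u = L² − r² sin²θ = 0.0047787 m².
Substituting r = 0.0222 m, L = 0.0701 m, θ = 31.6°: d²x/dθ² = -0.022269 m.
a = ω²·d²x/dθ² = (304.9)²·(-0.022269) = -2070.5 m/s²;  |a| = 2070.5 m/s².

2070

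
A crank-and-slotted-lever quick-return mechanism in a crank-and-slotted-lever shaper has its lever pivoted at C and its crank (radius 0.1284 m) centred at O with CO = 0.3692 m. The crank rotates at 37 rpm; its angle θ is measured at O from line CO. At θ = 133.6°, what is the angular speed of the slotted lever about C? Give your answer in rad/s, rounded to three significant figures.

0.718

ω = 3.875 rad/s (from 37 rpm).
Crank pin A relative to C: A = (d + r cosθ, r sinθ); lever angle φ = atan2(r sinθ, d + r cosθ).
Differentiating tanφ: φ̇ = rω(d cosθ + r)/(d² + r² + 2dr cosθ).
d² + r² + 2dr cosθ = |CA|² = 0.087412 m²;  d cosθ + r = -0.12621 m.
|ω_lever| = |0.1284·3.875·-0.12621| / 0.087412 = 0.71831 rad/s.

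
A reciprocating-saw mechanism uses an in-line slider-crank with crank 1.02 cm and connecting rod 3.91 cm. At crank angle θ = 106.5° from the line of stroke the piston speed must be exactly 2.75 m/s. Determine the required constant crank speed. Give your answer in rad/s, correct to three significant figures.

For an in-line slider-crank, |v_piston| = rω|sinθ|·[1 + r cosθ/√(L² − r² sin²θ)].
With r = 0.0102 m, L = 0.0391 m, θ = 106.5°: the bracketed kinematic factor |dx/dθ| = 0.0090316 m.
ω = v/|dx/dθ| = 2.75/0.0090316 = 304.49 rad/s.

304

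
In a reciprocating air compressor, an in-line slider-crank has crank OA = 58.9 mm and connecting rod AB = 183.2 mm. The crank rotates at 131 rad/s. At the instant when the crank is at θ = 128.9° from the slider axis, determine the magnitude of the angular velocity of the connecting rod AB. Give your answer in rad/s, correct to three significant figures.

ω = 131 rad/s
The rod makes angle φ with the slider axis where L sinφ = r sinθ; differentiating, L cosφ·φ̇ = r ω cosθ.
L cosφ = √(L² − r² sin²θ) = 0.17737 m.
|ω_rod| = r ω |cosθ| / √(L² − r² sin²θ) = 0.0589·131·0.62796/0.17737 = 27.317 rad/s.

27.3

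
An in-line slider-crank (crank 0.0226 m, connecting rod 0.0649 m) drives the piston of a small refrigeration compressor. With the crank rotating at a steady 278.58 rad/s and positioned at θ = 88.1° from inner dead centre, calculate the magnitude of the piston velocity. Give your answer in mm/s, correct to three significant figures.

ω = 278.6 rad/s
For an in-line slider-crank, x = r cosθ + √(L² − r² sin²θ), so v = −rω sinθ·[1 + r cosθ/√(L² − r² sin²θ)].
With r = 0.0226 m, L = 0.0649 m, θ = 88.1°: √(L² − r² sin²θ) = 0.060843 m.
v = −0.0226·278.6·0.99945·[1 + 0.0226·0.03316/0.060843] = -6.3699 m/s.
|v| = 6.3699 m/s = 6369.9 mm/s.

6370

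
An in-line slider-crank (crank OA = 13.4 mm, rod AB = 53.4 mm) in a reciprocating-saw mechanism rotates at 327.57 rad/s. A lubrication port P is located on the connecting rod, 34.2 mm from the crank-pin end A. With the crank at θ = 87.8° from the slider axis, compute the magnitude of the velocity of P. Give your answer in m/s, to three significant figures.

ω = 327.6 rad/s.  Crank-pin speed |V_A| = rω = 4.3894 m/s, perpendicular to OA.
Rod angle: sinφ = −(r/L) sinθ ⇒ φ = -14.522°; ω_rod = −rω cosθ/√(L²−r²sin²θ) = -3.2596 rad/s.
V_P = V_A + ω_rod × AP, with AP = 0.0342 m along the rod.
Components: V_Px = −rω sinθ − a·ω_rod·sinφ = -4.4142 m/s;  V_Py = rω cosθ + a·ω_rod·cosφ = +0.060585 m/s.
|V_P| = √(V_Px² + V_Py²) = 4.4146 m/s.

4.41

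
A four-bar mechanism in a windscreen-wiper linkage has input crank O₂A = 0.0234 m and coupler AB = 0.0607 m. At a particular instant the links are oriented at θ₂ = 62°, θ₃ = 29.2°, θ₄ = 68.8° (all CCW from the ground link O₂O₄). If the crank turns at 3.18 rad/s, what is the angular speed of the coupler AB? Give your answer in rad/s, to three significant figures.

0.228

ω₂ = 3.18 rad/s
Differentiating the loop-closure r₂e^{iθ₂}+r₃e^{iθ₃}=r₁+r₄e^{iθ₄} gives r₂ω₂e^{iθ₂}+r₃ω₃e^{iθ₃}=r₄ω₄e^{iθ₄}.
Eliminating the other unknown: ω₃ = r₂ω₂ sin(θ₄−θ₂) / [r₃ sin(θ₃−θ₄)].
Numerator sine = +0.11840; denominator sine = -0.63742.
Result = 0.0234·3.18·(+0.11840) / (0.0607·(-0.63742)) = -0.22772 rad/s; magnitude 0.22772 rad/s.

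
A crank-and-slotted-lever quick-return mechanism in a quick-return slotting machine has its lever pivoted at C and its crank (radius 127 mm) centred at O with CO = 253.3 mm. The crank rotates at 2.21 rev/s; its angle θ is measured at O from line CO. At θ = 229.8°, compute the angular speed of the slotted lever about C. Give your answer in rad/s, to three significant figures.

ω = 13.89 rad/s (from 2.21 rev/s).
Crank pin A relative to C: A = (d + r cosθ, r sinθ); lever angle φ = atan2(r sinθ, d + r cosθ).
Differentiating tanφ: φ̇ = rω(d cosθ + r)/(d² + r² + 2dr cosθ).
d² + r² + 2dr cosθ = |CA|² = 0.0387623 m²;  d cosθ + r = -0.036494 m.
|ω_lever| = |0.127·13.89·-0.036494| / 0.0387623 = 1.6603 rad/s.

1.66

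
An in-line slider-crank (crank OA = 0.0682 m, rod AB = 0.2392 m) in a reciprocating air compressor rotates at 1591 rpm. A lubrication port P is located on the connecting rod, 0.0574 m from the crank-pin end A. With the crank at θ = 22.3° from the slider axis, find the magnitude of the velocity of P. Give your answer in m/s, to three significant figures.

9.21

ω = 166.6 rad/s.  Crank-pin speed |V_A| = rω = 11.363 m/s, perpendicular to OA.
Rod angle: sinφ = −(r/L) sinθ ⇒ φ = -6.211°; ω_rod = −rω cosθ/√(L²−r²sin²θ) = -44.21 rad/s.
V_P = V_A + ω_rod × AP, with AP = 0.0574 m along the rod.
Components: V_Px = −rω sinθ − a·ω_rod·sinφ = -4.5862 m/s;  V_Py = rω cosθ + a·ω_rod·cosφ = +7.9902 m/s.
|V_P| = √(V_Px² + V_Py²) = 9.2128 m/s.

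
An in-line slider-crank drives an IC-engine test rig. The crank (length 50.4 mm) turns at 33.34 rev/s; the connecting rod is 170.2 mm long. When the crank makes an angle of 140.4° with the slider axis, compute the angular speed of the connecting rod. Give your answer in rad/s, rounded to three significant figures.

48.7

ω = 209.5 rad/s (converted from 33.34 rev/s).
The rod makes angle φ with the slider axis where L sinφ = r sinθ; differentiating, L cosφ·φ̇ = r ω cosθ.
L cosφ = √(L² − r² sin²θ) = 0.16714 m.
|ω_rod| = r ω |cosθ| / √(L² − r² sin²θ) = 0.0504·209.5·0.77051/0.16714 = 48.671 rad/s.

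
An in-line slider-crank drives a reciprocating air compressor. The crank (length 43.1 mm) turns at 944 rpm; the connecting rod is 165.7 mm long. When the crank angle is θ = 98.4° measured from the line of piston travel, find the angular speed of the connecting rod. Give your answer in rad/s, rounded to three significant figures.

3.89

ω = 98.86 rad/s (converted from 944 rpm).
The rod makes angle φ with the slider axis where L sinφ = r sinθ; differentiating, L cosφ·φ̇ = r ω cosθ.
L cosφ = √(L² − r² sin²θ) = 0.16012 m.
|ω_rod| = r ω |cosθ| / √(L² − r² sin²θ) = 0.0431·98.86·0.14608/0.16012 = 3.8871 rad/s.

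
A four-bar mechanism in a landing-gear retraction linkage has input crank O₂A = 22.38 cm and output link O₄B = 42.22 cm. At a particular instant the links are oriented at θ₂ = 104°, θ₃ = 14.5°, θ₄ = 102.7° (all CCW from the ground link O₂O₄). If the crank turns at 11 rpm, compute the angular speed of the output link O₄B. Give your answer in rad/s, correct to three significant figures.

0.611

ω₂ = 1.152 rad/s (from 11 rpm).
Differentiating the loop-closure r₂e^{iθ₂}+r₃e^{iθ₃}=r₁+r₄e^{iθ₄} gives r₂ω₂e^{iθ₂}+r₃ω₃e^{iθ₃}=r₄ω₄e^{iθ₄}.
Eliminating the other unknown: ω₄ = r₂ω₂ sin(θ₂−θ₃) / [r₄ sin(θ₄−θ₃)].
Numerator sine = +0.99996; denominator sine = +0.99951.
Result = 0.2238·1.152·(+0.99996) / (0.4222·(+0.99951)) = +0.61089 rad/s; magnitude 0.61089 rad/s.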